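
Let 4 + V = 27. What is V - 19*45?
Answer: -832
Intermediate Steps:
V = 23 (V = -4 + 27 = 23)
V - 19*45 = 23 - 19*45 = 23 - 855 = -832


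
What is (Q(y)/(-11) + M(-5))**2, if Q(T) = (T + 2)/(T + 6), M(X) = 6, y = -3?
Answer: 39601/1089 ≈ 36.365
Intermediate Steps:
Q(T) = (2 + T)/(6 + T)
(Q(y)/(-11) + M(-5))**2 = (((2 - 3)/(6 - 3))/(-11) + 6)**2 = ((-1/3)*(-1/11) + 6)**2 = (((1/3)*(-1))*(-1/11) + 6)**2 = (-1/3*(-1/11) + 6)**2 = (1/33 + 6)**2 = (199/33)**2 = 39601/1089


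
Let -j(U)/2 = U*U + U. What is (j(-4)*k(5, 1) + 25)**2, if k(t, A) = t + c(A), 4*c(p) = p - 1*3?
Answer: 6889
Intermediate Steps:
c(p) = -3/4 + p/4 (c(p) = (p - 1*3)/4 = (p - 3)/4 = (-3 + p)/4 = -3/4 + p/4)
k(t, A) = -3/4 + t + A/4 (k(t, A) = t + (-3/4 + A/4) = -3/4 + t + A/4)
j(U) = -2*U - 2*U**2 (j(U) = -2*(U*U + U) = -2*(U**2 + U) = -2*(U + U**2) = -2*U - 2*U**2)
(j(-4)*k(5, 1) + 25)**2 = ((-2*(-4)*(1 - 4))*(-3/4 + 5 + (1/4)*1) + 25)**2 = ((-2*(-4)*(-3))*(-3/4 + 5 + 1/4) + 25)**2 = (-24*9/2 + 25)**2 = (-108 + 25)**2 = (-83)**2 = 6889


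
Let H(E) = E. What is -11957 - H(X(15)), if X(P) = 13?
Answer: -11970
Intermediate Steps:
-11957 - H(X(15)) = -11957 - 1*13 = -11957 - 13 = -11970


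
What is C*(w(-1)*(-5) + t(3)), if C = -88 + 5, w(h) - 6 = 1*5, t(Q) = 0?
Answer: 4565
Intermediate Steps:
w(h) = 11 (w(h) = 6 + 1*5 = 6 + 5 = 11)
C = -83
C*(w(-1)*(-5) + t(3)) = -83*(11*(-5) + 0) = -83*(-55 + 0) = -83*(-55) = 4565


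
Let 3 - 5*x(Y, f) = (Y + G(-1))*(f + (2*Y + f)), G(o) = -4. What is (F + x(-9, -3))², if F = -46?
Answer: 290521/25 ≈ 11621.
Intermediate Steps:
x(Y, f) = ⅗ - (-4 + Y)*(2*Y + 2*f)/5 (x(Y, f) = ⅗ - (Y - 4)*(f + (2*Y + f))/5 = ⅗ - (-4 + Y)*(f + (f + 2*Y))/5 = ⅗ - (-4 + Y)*(2*Y + 2*f)/5)
(F + x(-9, -3))² = (-46 + (⅗ - ⅖*(-9)² + (8/5)*(-9) + (8/5)*(-3) - ⅖*(-9)*(-3)))² = (-46 + (⅗ - ⅖*81 - 72/5 - 24/5 - 54/5))² = (-46 + (⅗ - 162/5 - 72/5 - 24/5 - 54/5))² = (-46 - 309/5)² = (-539/5)² = 290521/25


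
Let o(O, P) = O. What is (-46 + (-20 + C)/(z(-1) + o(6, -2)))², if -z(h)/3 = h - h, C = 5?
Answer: 9409/4 ≈ 2352.3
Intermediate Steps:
z(h) = 0 (z(h) = -3*(h - h) = -3*0 = 0)
(-46 + (-20 + C)/(z(-1) + o(6, -2)))² = (-46 + (-20 + 5)/(0 + 6))² = (-46 - 15/6)² = (-46 - 15*⅙)² = (-46 - 5/2)² = (-97/2)² = 9409/4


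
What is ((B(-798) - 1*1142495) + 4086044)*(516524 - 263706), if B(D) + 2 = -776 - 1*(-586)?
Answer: 744133630026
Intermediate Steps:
B(D) = -192 (B(D) = -2 + (-776 - 1*(-586)) = -2 + (-776 + 586) = -2 - 190 = -192)
((B(-798) - 1*1142495) + 4086044)*(516524 - 263706) = ((-192 - 1*1142495) + 4086044)*(516524 - 263706) = ((-192 - 1142495) + 4086044)*252818 = (-1142687 + 4086044)*252818 = 2943357*252818 = 744133630026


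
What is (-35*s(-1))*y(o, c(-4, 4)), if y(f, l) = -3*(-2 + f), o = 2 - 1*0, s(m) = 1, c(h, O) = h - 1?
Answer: 0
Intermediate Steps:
c(h, O) = -1 + h
o = 2 (o = 2 + 0 = 2)
y(f, l) = 6 - 3*f
(-35*s(-1))*y(o, c(-4, 4)) = (-35*1)*(6 - 3*2) = -35*(6 - 6) = -35*0 = 0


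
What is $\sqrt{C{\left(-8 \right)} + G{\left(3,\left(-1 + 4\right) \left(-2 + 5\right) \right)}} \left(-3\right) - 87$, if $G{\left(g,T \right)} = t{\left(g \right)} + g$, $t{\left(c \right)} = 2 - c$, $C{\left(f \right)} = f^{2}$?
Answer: $-87 - 3 \sqrt{66} \approx -111.37$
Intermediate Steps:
$G{\left(g,T \right)} = 2$ ($G{\left(g,T \right)} = \left(2 - g\right) + g = 2$)
$\sqrt{C{\left(-8 \right)} + G{\left(3,\left(-1 + 4\right) \left(-2 + 5\right) \right)}} \left(-3\right) - 87 = \sqrt{\left(-8\right)^{2} + 2} \left(-3\right) - 87 = \sqrt{64 + 2} \left(-3\right) - 87 = \sqrt{66} \left(-3\right) - 87 = - 3 \sqrt{66} - 87 = -87 - 3 \sqrt{66}$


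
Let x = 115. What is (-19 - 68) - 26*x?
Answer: -3077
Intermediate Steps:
(-19 - 68) - 26*x = (-19 - 68) - 26*115 = -87 - 2990 = -3077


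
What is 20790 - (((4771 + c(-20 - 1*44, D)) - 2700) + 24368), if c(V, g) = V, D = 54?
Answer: -5585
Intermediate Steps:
20790 - (((4771 + c(-20 - 1*44, D)) - 2700) + 24368) = 20790 - (((4771 + (-20 - 1*44)) - 2700) + 24368) = 20790 - (((4771 + (-20 - 44)) - 2700) + 24368) = 20790 - (((4771 - 64) - 2700) + 24368) = 20790 - ((4707 - 2700) + 24368) = 20790 - (2007 + 24368) = 20790 - 1*26375 = 20790 - 26375 = -5585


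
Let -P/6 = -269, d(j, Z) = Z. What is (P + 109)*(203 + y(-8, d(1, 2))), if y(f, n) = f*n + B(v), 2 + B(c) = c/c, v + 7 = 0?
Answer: 320478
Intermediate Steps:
P = 1614 (P = -6*(-269) = 1614)
v = -7 (v = -7 + 0 = -7)
B(c) = -1 (B(c) = -2 + c/c = -2 + 1 = -1)
y(f, n) = -1 + f*n (y(f, n) = f*n - 1 = -1 + f*n)
(P + 109)*(203 + y(-8, d(1, 2))) = (1614 + 109)*(203 + (-1 - 8*2)) = 1723*(203 + (-1 - 16)) = 1723*(203 - 17) = 1723*186 = 320478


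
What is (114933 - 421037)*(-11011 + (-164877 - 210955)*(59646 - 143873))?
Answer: -9689780540866712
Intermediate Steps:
(114933 - 421037)*(-11011 + (-164877 - 210955)*(59646 - 143873)) = -306104*(-11011 - 375832*(-84227)) = -306104*(-11011 + 31655201864) = -306104*31655190853 = -9689780540866712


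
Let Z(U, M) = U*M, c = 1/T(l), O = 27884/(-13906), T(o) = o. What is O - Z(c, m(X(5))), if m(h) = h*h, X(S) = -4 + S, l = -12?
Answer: -160351/83436 ≈ -1.9218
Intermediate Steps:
m(h) = h**2
O = -13942/6953 (O = 27884*(-1/13906) = -13942/6953 ≈ -2.0052)
c = -1/12 (c = 1/(-12) = -1/12 ≈ -0.083333)
Z(U, M) = M*U
O - Z(c, m(X(5))) = -13942/6953 - (-4 + 5)**2*(-1)/12 = -13942/6953 - 1**2*(-1)/12 = -13942/6953 - (-1)/12 = -13942/6953 - 1*(-1/12) = -13942/6953 + 1/12 = -160351/83436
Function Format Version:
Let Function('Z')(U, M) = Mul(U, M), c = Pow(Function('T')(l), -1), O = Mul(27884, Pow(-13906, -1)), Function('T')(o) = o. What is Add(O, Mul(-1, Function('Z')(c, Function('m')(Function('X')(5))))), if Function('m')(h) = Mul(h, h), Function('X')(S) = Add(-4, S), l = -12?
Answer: Rational(-160351, 83436) ≈ -1.9218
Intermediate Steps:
Function('m')(h) = Pow(h, 2)
O = Rational(-13942, 6953) (O = Mul(27884, Rational(-1, 13906)) = Rational(-13942, 6953) ≈ -2.0052)
c = Rational(-1, 12) (c = Pow(-12, -1) = Rational(-1, 12) ≈ -0.083333)
Function('Z')(U, M) = Mul(M, U)
Add(O, Mul(-1, Function('Z')(c, Function('m')(Function('X')(5))))) = Add(Rational(-13942, 6953), Mul(-1, Mul(Pow(Add(-4, 5), 2), Rational(-1, 12)))) = Add(Rational(-13942, 6953), Mul(-1, Mul(Pow(1, 2), Rational(-1, 12)))) = Add(Rational(-13942, 6953), Mul(-1, Mul(1, Rational(-1, 12)))) = Add(Rational(-13942, 6953), Mul(-1, Rational(-1, 12))) = Add(Rational(-13942, 6953), Rational(1, 12)) = Rational(-160351, 83436)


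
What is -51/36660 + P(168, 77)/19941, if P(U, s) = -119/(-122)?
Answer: -1173631/874377660 ≈ -0.0013422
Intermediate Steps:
P(U, s) = 119/122 (P(U, s) = -119*(-1/122) = 119/122)
-51/36660 + P(168, 77)/19941 = -51/36660 + (119/122)/19941 = -51*1/36660 + (119/122)*(1/19941) = -17/12220 + 7/143106 = -1173631/874377660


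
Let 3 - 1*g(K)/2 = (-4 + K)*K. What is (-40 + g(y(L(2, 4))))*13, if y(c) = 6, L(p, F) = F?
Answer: -754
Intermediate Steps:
g(K) = 6 - 2*K*(-4 + K) (g(K) = 6 - 2*(-4 + K)*K = 6 - 2*K*(-4 + K))
(-40 + g(y(L(2, 4))))*13 = (-40 + (6 - 2*6**2 + 8*6))*13 = (-40 + (6 - 2*36 + 48))*13 = (-40 + (6 - 72 + 48))*13 = (-40 - 18)*13 = -58*13 = -754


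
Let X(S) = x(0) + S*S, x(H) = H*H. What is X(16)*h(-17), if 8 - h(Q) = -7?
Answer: 3840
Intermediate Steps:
x(H) = H**2
h(Q) = 15 (h(Q) = 8 - 1*(-7) = 8 + 7 = 15)
X(S) = S**2 (X(S) = 0**2 + S*S = 0 + S**2 = S**2)
X(16)*h(-17) = 16**2*15 = 256*15 = 3840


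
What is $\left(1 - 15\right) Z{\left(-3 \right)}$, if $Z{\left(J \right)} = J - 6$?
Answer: $126$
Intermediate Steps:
$Z{\left(J \right)} = -6 + J$ ($Z{\left(J \right)} = J - 6 = -6 + J$)
$\left(1 - 15\right) Z{\left(-3 \right)} = \left(1 - 15\right) \left(-6 - 3\right) = \left(-14\right) \left(-9\right) = 126$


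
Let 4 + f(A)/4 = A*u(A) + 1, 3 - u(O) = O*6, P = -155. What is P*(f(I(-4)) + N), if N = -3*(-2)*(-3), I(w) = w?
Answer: 71610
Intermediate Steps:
u(O) = 3 - 6*O (u(O) = 3 - O*6 = 3 - 6*O)
f(A) = -12 + 4*A*(3 - 6*A) (f(A) = -16 + 4*(A*(3 - 6*A) + 1) = -16 + 4*(1 + A*(3 - 6*A)) = -16 + (4 + 4*A*(3 - 6*A)) = -12 + 4*A*(3 - 6*A))
N = -18 (N = 6*(-3) = -18)
P*(f(I(-4)) + N) = -155*((-12 - 24*(-4)² + 12*(-4)) - 18) = -155*((-12 - 24*16 - 48) - 18) = -155*((-12 - 384 - 48) - 18) = -155*(-444 - 18) = -155*(-462) = 71610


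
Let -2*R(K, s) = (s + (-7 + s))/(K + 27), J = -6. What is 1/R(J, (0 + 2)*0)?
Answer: 6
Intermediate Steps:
R(K, s) = -(-7 + 2*s)/(2*(27 + K)) (R(K, s) = -(s + (-7 + s))/(2*(K + 27)) = -(-7 + 2*s)/(2*(27 + K)))
1/R(J, (0 + 2)*0) = 1/((7/2 - (0 + 2)*0)/(27 - 6)) = 1/((7/2 - 2*0)/21) = 1/((7/2 - 1*0)/21) = 1/((7/2 + 0)/21) = 1/((1/21)*(7/2)) = 1/(1/6) = 6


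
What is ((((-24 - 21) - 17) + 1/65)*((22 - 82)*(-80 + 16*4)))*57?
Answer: -44093376/13 ≈ -3.3918e+6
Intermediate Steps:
((((-24 - 21) - 17) + 1/65)*((22 - 82)*(-80 + 16*4)))*57 = (((-45 - 17) + 1/65)*(-60*(-80 + 64)))*57 = ((-62 + 1/65)*(-60*(-16)))*57 = -4029/65*960*57 = -773568/13*57 = -44093376/13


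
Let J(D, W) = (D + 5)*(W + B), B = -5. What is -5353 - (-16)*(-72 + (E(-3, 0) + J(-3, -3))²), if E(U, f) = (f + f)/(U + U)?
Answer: -2409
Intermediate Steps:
E(U, f) = f/U (E(U, f) = (2*f)/((2*U)) = (2*f)*(1/(2*U)) = f/U)
J(D, W) = (-5 + W)*(5 + D) (J(D, W) = (D + 5)*(W - 5) = (5 + D)*(-5 + W) = (-5 + W)*(5 + D))
-5353 - (-16)*(-72 + (E(-3, 0) + J(-3, -3))²) = -5353 - (-16)*(-72 + (0/(-3) + (-25 - 5*(-3) + 5*(-3) - 3*(-3)))²) = -5353 - (-16)*(-72 + (0*(-⅓) + (-25 + 15 - 15 + 9))²) = -5353 - (-16)*(-72 + (0 - 16)²) = -5353 - (-16)*(-72 + (-16)²) = -5353 - (-16)*(-72 + 256) = -5353 - (-16)*184 = -5353 - 1*(-2944) = -5353 + 2944 = -2409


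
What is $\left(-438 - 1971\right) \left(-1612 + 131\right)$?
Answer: $3567729$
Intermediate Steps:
$\left(-438 - 1971\right) \left(-1612 + 131\right) = \left(-2409\right) \left(-1481\right) = 3567729$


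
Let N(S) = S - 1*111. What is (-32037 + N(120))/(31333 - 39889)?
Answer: 2669/713 ≈ 3.7433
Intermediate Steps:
N(S) = -111 + S (N(S) = S - 111 = -111 + S)
(-32037 + N(120))/(31333 - 39889) = (-32037 + (-111 + 120))/(31333 - 39889) = (-32037 + 9)/(-8556) = -32028*(-1/8556) = 2669/713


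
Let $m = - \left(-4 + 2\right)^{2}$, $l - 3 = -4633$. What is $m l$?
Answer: $18520$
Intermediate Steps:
$l = -4630$ ($l = 3 - 4633 = -4630$)
$m = -4$ ($m = - \left(-2\right)^{2} = \left(-1\right) 4 = -4$)
$m l = \left(-4\right) \left(-4630\right) = 18520$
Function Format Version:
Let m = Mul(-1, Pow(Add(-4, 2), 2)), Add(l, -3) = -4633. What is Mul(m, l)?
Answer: 18520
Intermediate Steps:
l = -4630 (l = Add(3, -4633) = -4630)
m = -4 (m = Mul(-1, Pow(-2, 2)) = Mul(-1, 4) = -4)
Mul(m, l) = Mul(-4, -4630) = 18520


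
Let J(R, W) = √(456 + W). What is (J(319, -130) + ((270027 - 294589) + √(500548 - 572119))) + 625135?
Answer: 600573 + √326 + I*√71571 ≈ 6.0059e+5 + 267.53*I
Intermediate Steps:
(J(319, -130) + ((270027 - 294589) + √(500548 - 572119))) + 625135 = (√(456 - 130) + ((270027 - 294589) + √(500548 - 572119))) + 625135 = (√326 + (-24562 + √(-71571))) + 625135 = (√326 + (-24562 + I*√71571)) + 625135 = (-24562 + √326 + I*√71571) + 625135 = 600573 + √326 + I*√71571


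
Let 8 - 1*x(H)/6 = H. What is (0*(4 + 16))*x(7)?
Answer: 0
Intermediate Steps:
x(H) = 48 - 6*H
(0*(4 + 16))*x(7) = (0*(4 + 16))*(48 - 6*7) = (0*20)*(48 - 42) = 0*6 = 0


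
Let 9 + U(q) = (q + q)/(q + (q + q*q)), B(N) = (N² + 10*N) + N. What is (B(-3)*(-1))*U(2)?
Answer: -204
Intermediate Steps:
B(N) = N² + 11*N
U(q) = -9 + 2*q/(q² + 2*q) (U(q) = -9 + (q + q)/(q + (q + q*q)) = -9 + (2*q)/(q + (q + q²)) = -9 + (2*q)/(q² + 2*q) = -9 + 2*q/(q² + 2*q))
(B(-3)*(-1))*U(2) = (-3*(11 - 3)*(-1))*((-16 - 9*2)/(2 + 2)) = (-3*8*(-1))*((-16 - 18)/4) = (-24*(-1))*((¼)*(-34)) = 24*(-17/2) = -204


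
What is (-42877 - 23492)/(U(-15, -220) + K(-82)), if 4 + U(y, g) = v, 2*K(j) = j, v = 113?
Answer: -66369/68 ≈ -976.01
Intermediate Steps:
K(j) = j/2
U(y, g) = 109 (U(y, g) = -4 + 113 = 109)
(-42877 - 23492)/(U(-15, -220) + K(-82)) = (-42877 - 23492)/(109 + (1/2)*(-82)) = -66369/(109 - 41) = -66369/68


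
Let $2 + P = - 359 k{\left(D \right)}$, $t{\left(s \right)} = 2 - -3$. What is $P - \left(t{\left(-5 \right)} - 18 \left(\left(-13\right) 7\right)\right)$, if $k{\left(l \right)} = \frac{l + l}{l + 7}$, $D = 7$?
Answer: $-2004$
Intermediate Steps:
$t{\left(s \right)} = 5$ ($t{\left(s \right)} = 2 + 3 = 5$)
$k{\left(l \right)} = \frac{2 l}{7 + l}$
$P = -361$ ($P = -2 - 359 \cdot 2 \cdot 7 \frac{1}{7 + 7} = -2 - 359 \cdot 2 \cdot 7 \cdot \frac{1}{14} = -2 - 359 = -361$)
$P - \left(t{\left(-5 \right)} - 18 \left(\left(-13\right) 7\right)\right) = -361 - \left(5 - 18 \left(\left(-13\right) 7\right)\right) = -361 - \left(5 - -1638\right) = -361 - \left(5 + 1638\right) = -361 - 1643 = -2004$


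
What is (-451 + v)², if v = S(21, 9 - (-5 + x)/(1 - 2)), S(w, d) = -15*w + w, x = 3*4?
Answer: 555025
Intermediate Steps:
x = 12
S(w, d) = -14*w
v = -294 (v = -14*21 = -294)
(-451 + v)² = (-451 - 294)² = (-745)² = 555025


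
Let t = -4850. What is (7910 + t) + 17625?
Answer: 20685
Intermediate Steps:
(7910 + t) + 17625 = (7910 - 4850) + 17625 = 3060 + 17625 = 20685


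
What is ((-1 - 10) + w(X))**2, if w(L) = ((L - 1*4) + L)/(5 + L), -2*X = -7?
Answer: 32761/289 ≈ 113.36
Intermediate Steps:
X = 7/2 (X = -1/2*(-7) = 7/2 ≈ 3.5000)
w(L) = (-4 + 2*L)/(5 + L) (w(L) = ((L - 4) + L)/(5 + L) = ((-4 + L) + L)/(5 + L) = (-4 + 2*L)/(5 + L))
((-1 - 10) + w(X))**2 = ((-1 - 10) + 2*(-2 + 7/2)/(5 + 7/2))**2 = (-11 + 2*(3/2)/(17/2))**2 = (-11 + 2*(2/17)*(3/2))**2 = (-11 + 6/17)**2 = (-181/17)**2 = 32761/289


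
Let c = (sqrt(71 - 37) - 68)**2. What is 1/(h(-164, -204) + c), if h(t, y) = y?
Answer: 131/564978 + 2*sqrt(34)/282489 ≈ 0.00027315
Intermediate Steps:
c = (-68 + sqrt(34))**2 (c = (sqrt(34) - 68)**2 = (-68 + sqrt(34))**2 ≈ 3865.0)
1/(h(-164, -204) + c) = 1/(-204 + (68 - sqrt(34))**2)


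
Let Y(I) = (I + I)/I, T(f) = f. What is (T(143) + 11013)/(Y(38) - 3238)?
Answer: -2789/809 ≈ -3.4475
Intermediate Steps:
Y(I) = 2 (Y(I) = (2*I)/I = 2)
(T(143) + 11013)/(Y(38) - 3238) = (143 + 11013)/(2 - 3238) = 11156/(-3236) = 11156*(-1/3236) = -2789/809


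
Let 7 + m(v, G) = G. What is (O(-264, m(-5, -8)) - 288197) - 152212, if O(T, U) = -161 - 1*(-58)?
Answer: -440512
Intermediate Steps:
m(v, G) = -7 + G
O(T, U) = -103 (O(T, U) = -161 + 58 = -103)
(O(-264, m(-5, -8)) - 288197) - 152212 = (-103 - 288197) - 152212 = -288300 - 152212 = -440512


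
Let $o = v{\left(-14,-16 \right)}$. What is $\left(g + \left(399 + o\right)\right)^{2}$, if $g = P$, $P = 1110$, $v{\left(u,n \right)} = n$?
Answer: $2229049$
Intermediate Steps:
$o = -16$
$g = 1110$
$\left(g + \left(399 + o\right)\right)^{2} = \left(1110 + \left(399 - 16\right)\right)^{2} = \left(1110 + 383\right)^{2} = 1493^{2} = 2229049$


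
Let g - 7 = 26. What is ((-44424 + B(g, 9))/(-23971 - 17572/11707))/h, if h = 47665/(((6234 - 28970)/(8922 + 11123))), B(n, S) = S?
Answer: -102799618992/2331668368236955 ≈ -4.4088e-5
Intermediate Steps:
g = 33 (g = 7 + 26 = 33)
h = -955444925/22736 (h = 47665/((-22736/20045)) = 47665/((-22736*1/20045)) = 47665/(-22736/20045) = 47665*(-20045/22736) = -955444925/22736 ≈ -42023.)
((-44424 + B(g, 9))/(-23971 - 17572/11707))/h = ((-44424 + 9)/(-23971 - 17572/11707))/(-955444925/22736) = -44415/(-23971 - 17572*1/11707)*(-22736/955444925) = -44415/(-23971 - 764/509)*(-22736/955444925) = -44415/(-12202003/509)*(-22736/955444925) = -44415*(-509/12202003)*(-22736/955444925) = (22607235/12202003)*(-22736/955444925) = -102799618992/2331668368236955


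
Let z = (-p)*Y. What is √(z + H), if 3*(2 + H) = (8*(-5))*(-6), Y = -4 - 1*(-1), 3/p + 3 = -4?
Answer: √3759/7 ≈ 8.7587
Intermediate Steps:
p = -3/7 (p = 3/(-3 - 4) = 3/(-7) = 3*(-⅐) = -3/7 ≈ -0.42857)
Y = -3 (Y = -4 + 1 = -3)
z = -9/7 (z = -1*(-3/7)*(-3) = (3/7)*(-3) = -9/7 ≈ -1.2857)
H = 78 (H = -2 + ((8*(-5))*(-6))/3 = -2 + (-40*(-6))/3 = -2 + (⅓)*240 = -2 + 80 = 78)
√(z + H) = √(-9/7 + 78) = √(537/7) = √3759/7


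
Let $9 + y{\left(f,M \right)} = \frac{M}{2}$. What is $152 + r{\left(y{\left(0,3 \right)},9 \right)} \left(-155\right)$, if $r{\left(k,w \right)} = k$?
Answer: $\frac{2629}{2} \approx 1314.5$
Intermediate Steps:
$y{\left(f,M \right)} = -9 + \frac{M}{2}$
$152 + r{\left(y{\left(0,3 \right)},9 \right)} \left(-155\right) = 152 + \left(-9 + \frac{1}{2} \cdot 3\right) \left(-155\right) = 152 + \left(-9 + \frac{3}{2}\right) \left(-155\right) = 152 - - \frac{2325}{2} = 152 + \frac{2325}{2} = \frac{2629}{2}$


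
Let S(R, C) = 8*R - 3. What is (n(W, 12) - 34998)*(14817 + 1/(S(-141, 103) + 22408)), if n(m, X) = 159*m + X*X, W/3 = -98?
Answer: -25725322896000/21277 ≈ -1.2091e+9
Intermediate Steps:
W = -294 (W = 3*(-98) = -294)
n(m, X) = X² + 159*m (n(m, X) = 159*m + X² = X² + 159*m)
S(R, C) = -3 + 8*R
(n(W, 12) - 34998)*(14817 + 1/(S(-141, 103) + 22408)) = ((12² + 159*(-294)) - 34998)*(14817 + 1/((-3 + 8*(-141)) + 22408)) = ((144 - 46746) - 34998)*(14817 + 1/((-3 - 1128) + 22408)) = (-46602 - 34998)*(14817 + 1/(-1131 + 22408)) = -81600*(14817 + 1/21277) = -81600*315261310/21277 = -25725322896000/21277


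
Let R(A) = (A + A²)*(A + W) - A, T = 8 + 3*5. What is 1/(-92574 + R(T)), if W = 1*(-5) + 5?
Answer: -1/79901 ≈ -1.2515e-5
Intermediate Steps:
T = 23 (T = 8 + 15 = 23)
W = 0 (W = -5 + 5 = 0)
R(A) = -A + A*(A + A²) (R(A) = (A + A²)*(A + 0) - A = (A + A²)*A - A = A*(A + A²) - A = -A + A*(A + A²))
1/(-92574 + R(T)) = 1/(-92574 + 23*(-1 + 23 + 23²)) = 1/(-92574 + 23*(-1 + 23 + 529)) = 1/(-92574 + 23*551) = 1/(-92574 + 12673) = 1/(-79901) = -1/79901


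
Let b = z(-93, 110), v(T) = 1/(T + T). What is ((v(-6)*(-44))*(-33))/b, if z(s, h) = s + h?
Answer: -121/17 ≈ -7.1176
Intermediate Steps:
z(s, h) = h + s
v(T) = 1/(2*T)
b = 17 (b = 110 - 93 = 17)
((v(-6)*(-44))*(-33))/b = ((((½)/(-6))*(-44))*(-33))/17 = ((((½)*(-⅙))*(-44))*(-33))*(1/17) = (-1/12*(-44)*(-33))*(1/17) = ((11/3)*(-33))*(1/17) = -121*1/17 = -121/17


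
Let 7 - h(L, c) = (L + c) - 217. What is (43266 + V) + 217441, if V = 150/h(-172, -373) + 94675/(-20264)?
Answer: 4062531586837/15583016 ≈ 2.6070e+5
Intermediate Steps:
h(L, c) = 224 - L - c (h(L, c) = 7 - ((L + c) - 217) = 7 - (-217 + L + c) = 7 + (217 - L - c) = 224 - L - c)
V = -69765475/15583016 (V = 150/(224 - 1*(-172) - 1*(-373)) + 94675/(-20264) = 150/(224 + 172 + 373) + 94675*(-1/20264) = 150/769 - 94675/20264 = -69765475/15583016 ≈ -4.4770)
(43266 + V) + 217441 = (43266 - 69765475/15583016) + 217441 = 674145004781/15583016 + 217441 = 4062531586837/15583016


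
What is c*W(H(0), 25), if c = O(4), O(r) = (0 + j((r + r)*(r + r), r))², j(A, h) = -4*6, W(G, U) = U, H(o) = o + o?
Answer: 14400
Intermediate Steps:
H(o) = 2*o
j(A, h) = -24
O(r) = 576 (O(r) = (0 - 24)² = (-24)² = 576)
c = 576
c*W(H(0), 25) = 576*25 = 14400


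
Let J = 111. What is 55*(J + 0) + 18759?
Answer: 24864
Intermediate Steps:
55*(J + 0) + 18759 = 55*(111 + 0) + 18759 = 55*111 + 18759 = 6105 + 18759 = 24864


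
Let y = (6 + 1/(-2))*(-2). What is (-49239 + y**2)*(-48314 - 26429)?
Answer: 3671226674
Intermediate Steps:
y = -11 (y = (6 - 1/2)*(-2) = (11/2)*(-2) = -11)
(-49239 + y**2)*(-48314 - 26429) = (-49239 + (-11)**2)*(-48314 - 26429) = (-49239 + 121)*(-74743) = -49118*(-74743) = 3671226674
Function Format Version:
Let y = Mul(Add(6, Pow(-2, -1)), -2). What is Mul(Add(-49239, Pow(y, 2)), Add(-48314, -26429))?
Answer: 3671226674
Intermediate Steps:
y = -11 (y = Mul(Add(6, Rational(-1, 2)), -2) = Mul(Rational(11, 2), -2) = -11)
Mul(Add(-49239, Pow(y, 2)), Add(-48314, -26429)) = Mul(Add(-49239, Pow(-11, 2)), Add(-48314, -26429)) = Mul(Add(-49239, 121), -74743) = Mul(-49118, -74743) = 3671226674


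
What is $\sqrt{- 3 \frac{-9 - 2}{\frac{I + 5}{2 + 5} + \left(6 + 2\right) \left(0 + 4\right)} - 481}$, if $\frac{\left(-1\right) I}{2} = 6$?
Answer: $\frac{i \sqrt{461218}}{31} \approx 21.907 i$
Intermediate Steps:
$I = -12$ ($I = \left(-2\right) 6 = -12$)
$\sqrt{- 3 \frac{-9 - 2}{\frac{I + 5}{2 + 5} + \left(6 + 2\right) \left(0 + 4\right)} - 481} = \sqrt{- 3 \frac{-9 - 2}{\frac{-12 + 5}{2 + 5} + \left(6 + 2\right) \left(0 + 4\right)} - 481} = \sqrt{- 3 \left(- \frac{11}{- \frac{7}{7} + 8 \cdot 4}\right) - 481} = \sqrt{- 3 \left(- \frac{11}{\left(-7\right) \frac{1}{7} + 32}\right) - 481} = \sqrt{- 3 \left(- \frac{11}{-1 + 32}\right) - 481} = \sqrt{- 3 \left(- \frac{11}{31}\right) - 481} = \sqrt{- 3 \left(\left(-11\right) \frac{1}{31}\right) - 481} = \sqrt{\left(-3\right) \left(- \frac{11}{31}\right) - 481} = \sqrt{\frac{33}{31} - 481} = \sqrt{- \frac{14878}{31}} = \frac{i \sqrt{461218}}{31}$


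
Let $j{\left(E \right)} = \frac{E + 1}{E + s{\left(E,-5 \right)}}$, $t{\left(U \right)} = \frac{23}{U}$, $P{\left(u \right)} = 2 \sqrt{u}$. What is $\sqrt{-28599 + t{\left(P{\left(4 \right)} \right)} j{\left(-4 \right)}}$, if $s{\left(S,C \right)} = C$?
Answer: $\frac{i \sqrt{1029495}}{6} \approx 169.11 i$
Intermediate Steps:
$j{\left(E \right)} = \frac{1 + E}{-5 + E}$ ($j{\left(E \right)} = \frac{E + 1}{E - 5} = \frac{1 + E}{-5 + E}$)
$\sqrt{-28599 + t{\left(P{\left(4 \right)} \right)} j{\left(-4 \right)}} = \sqrt{-28599 + \frac{23}{2 \sqrt{4}} \frac{1 - 4}{-5 - 4}} = \sqrt{-28599 + \frac{23}{2 \cdot 2} \frac{1}{-9} \left(-3\right)} = \sqrt{-28599 + \frac{23}{4} \left(\left(- \frac{1}{9}\right) \left(-3\right)\right)} = \sqrt{-28599 + 23 \cdot \frac{1}{4} \cdot \frac{1}{3}} = \sqrt{-28599 + \frac{23}{4} \cdot \frac{1}{3}} = \sqrt{-28599 + \frac{23}{12}} = \sqrt{- \frac{343165}{12}} = \frac{i \sqrt{1029495}}{6}$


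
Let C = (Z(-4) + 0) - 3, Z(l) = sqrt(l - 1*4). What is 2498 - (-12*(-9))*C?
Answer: 2822 - 216*I*sqrt(2) ≈ 2822.0 - 305.47*I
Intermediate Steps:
Z(l) = sqrt(-4 + l) (Z(l) = sqrt(l - 4) = sqrt(-4 + l))
C = -3 + 2*I*sqrt(2) (C = (sqrt(-4 - 4) + 0) - 3 = (sqrt(-8) + 0) - 3 = (2*I*sqrt(2) + 0) - 3 = 2*I*sqrt(2) - 3 = -3 + 2*I*sqrt(2) ≈ -3.0 + 2.8284*I)
2498 - (-12*(-9))*C = 2498 - (-12*(-9))*(-3 + 2*I*sqrt(2)) = 2498 - 108*(-3 + 2*I*sqrt(2)) = 2498 - (-324 + 216*I*sqrt(2)) = 2498 + (324 - 216*I*sqrt(2)) = 2822 - 216*I*sqrt(2)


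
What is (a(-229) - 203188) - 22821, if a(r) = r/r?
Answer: -226008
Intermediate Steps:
a(r) = 1
(a(-229) - 203188) - 22821 = (1 - 203188) - 22821 = -203187 - 22821 = -226008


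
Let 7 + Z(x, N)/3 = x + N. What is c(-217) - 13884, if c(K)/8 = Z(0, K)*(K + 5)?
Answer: 1125828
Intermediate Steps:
Z(x, N) = -21 + 3*N + 3*x (Z(x, N) = -21 + 3*(x + N) = -21 + 3*(N + x) = -21 + (3*N + 3*x) = -21 + 3*N + 3*x)
c(K) = 8*(-21 + 3*K)*(5 + K) (c(K) = 8*((-21 + 3*K + 3*0)*(K + 5)) = 8*((-21 + 3*K + 0)*(5 + K)) = 8*((-21 + 3*K)*(5 + K)) = 8*(-21 + 3*K)*(5 + K))
c(-217) - 13884 = 24*(-7 - 217)*(5 - 217) - 13884 = 24*(-224)*(-212) - 13884 = 1139712 - 13884 = 1125828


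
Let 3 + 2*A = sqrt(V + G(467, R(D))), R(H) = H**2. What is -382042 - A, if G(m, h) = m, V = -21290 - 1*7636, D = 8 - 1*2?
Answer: -764081/2 - I*sqrt(28459)/2 ≈ -3.8204e+5 - 84.349*I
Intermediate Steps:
D = 6 (D = 8 - 2 = 6)
V = -28926 (V = -21290 - 7636 = -28926)
A = -3/2 + I*sqrt(28459)/2 (A = -3/2 + sqrt(-28926 + 467)/2 = -3/2 + sqrt(-28459)/2 = -3/2 + (I*sqrt(28459))/2 = -3/2 + I*sqrt(28459)/2 ≈ -1.5 + 84.349*I)
-382042 - A = -382042 - (-3/2 + I*sqrt(28459)/2) = -382042 + (3/2 - I*sqrt(28459)/2) = -764081/2 - I*sqrt(28459)/2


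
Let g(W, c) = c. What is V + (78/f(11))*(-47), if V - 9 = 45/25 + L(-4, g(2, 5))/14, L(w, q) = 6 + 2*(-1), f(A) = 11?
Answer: -124042/385 ≈ -322.19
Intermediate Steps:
L(w, q) = 4 (L(w, q) = 6 - 2 = 4)
V = 388/35 (V = 9 + (45/25 + 4/14) = 9 + (45*(1/25) + 4*(1/14)) = 9 + (9/5 + 2/7) = 9 + 73/35 = 388/35 ≈ 11.086)
V + (78/f(11))*(-47) = 388/35 + (78/11)*(-47) = 388/35 - 3666/11 = -124042/385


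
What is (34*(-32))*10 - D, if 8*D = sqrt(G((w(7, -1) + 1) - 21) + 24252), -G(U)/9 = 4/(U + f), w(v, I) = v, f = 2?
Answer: -10880 - sqrt(733722)/44 ≈ -10899.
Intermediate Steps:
G(U) = -36/(2 + U) (G(U) = -9*4/(U + 2) = -9*4/(2 + U) = -36/(2 + U))
D = sqrt(733722)/44 (D = sqrt(-36/(2 + ((7 + 1) - 21)) + 24252)/8 = sqrt(-36/(2 + (8 - 21)) + 24252)/8 = sqrt(-36/(2 - 13) + 24252)/8 = sqrt(-36/(-11) + 24252)/8 = sqrt(-36*(-1/11) + 24252)/8 = sqrt(36/11 + 24252)/8 = sqrt(266808/11)/8 = (2*sqrt(733722)/11)/8 = sqrt(733722)/44 ≈ 19.468)
(34*(-32))*10 - D = (34*(-32))*10 - sqrt(733722)/44 = -1088*10 - sqrt(733722)/44 = -10880 - sqrt(733722)/44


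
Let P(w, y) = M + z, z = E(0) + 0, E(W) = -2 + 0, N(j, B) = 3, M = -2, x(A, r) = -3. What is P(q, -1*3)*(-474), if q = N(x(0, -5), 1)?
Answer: 1896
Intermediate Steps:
E(W) = -2
z = -2 (z = -2 + 0 = -2)
q = 3
P(w, y) = -4 (P(w, y) = -2 - 2 = -4)
P(q, -1*3)*(-474) = -4*(-474) = 1896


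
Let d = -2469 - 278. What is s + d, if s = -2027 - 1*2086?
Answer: -6860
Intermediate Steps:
s = -4113 (s = -2027 - 2086 = -4113)
d = -2747
s + d = -4113 - 2747 = -6860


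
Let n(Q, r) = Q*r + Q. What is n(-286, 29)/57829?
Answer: -8580/57829 ≈ -0.14837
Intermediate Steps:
n(Q, r) = Q + Q*r
n(-286, 29)/57829 = -286*(1 + 29)/57829 = -286*30*(1/57829) = -8580*1/57829 = -8580/57829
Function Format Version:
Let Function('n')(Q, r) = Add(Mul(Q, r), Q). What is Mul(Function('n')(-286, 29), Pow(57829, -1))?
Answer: Rational(-8580, 57829) ≈ -0.14837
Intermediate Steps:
Function('n')(Q, r) = Add(Q, Mul(Q, r))
Mul(Function('n')(-286, 29), Pow(57829, -1)) = Mul(Mul(-286, Add(1, 29)), Pow(57829, -1)) = Mul(Mul(-286, 30), Rational(1, 57829)) = Mul(-8580, Rational(1, 57829)) = Rational(-8580, 57829)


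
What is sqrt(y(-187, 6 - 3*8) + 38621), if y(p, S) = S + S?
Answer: sqrt(38585) ≈ 196.43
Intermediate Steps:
y(p, S) = 2*S
sqrt(y(-187, 6 - 3*8) + 38621) = sqrt(2*(6 - 3*8) + 38621) = sqrt(2*(6 - 24) + 38621) = sqrt(2*(-18) + 38621) = sqrt(-36 + 38621) = sqrt(38585)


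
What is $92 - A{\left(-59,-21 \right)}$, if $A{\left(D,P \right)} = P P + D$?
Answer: $-290$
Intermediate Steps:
$A{\left(D,P \right)} = D + P^{2}$ ($A{\left(D,P \right)} = P^{2} + D = D + P^{2}$)
$92 - A{\left(-59,-21 \right)} = 92 - \left(-59 + \left(-21\right)^{2}\right) = 92 - \left(-59 + 441\right) = 92 - 382 = -290$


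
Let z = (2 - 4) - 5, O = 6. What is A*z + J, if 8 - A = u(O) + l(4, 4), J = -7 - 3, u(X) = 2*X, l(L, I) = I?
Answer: 46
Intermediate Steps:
z = -7 (z = -2 - 5 = -7)
J = -10
A = -8 (A = 8 - (2*6 + 4) = 8 - (12 + 4) = 8 - 1*16 = 8 - 16 = -8)
A*z + J = -8*(-7) - 10 = 56 - 10 = 46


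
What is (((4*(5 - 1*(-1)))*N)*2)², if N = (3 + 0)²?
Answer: 186624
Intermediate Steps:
N = 9 (N = 3² = 9)
(((4*(5 - 1*(-1)))*N)*2)² = (((4*(5 - 1*(-1)))*9)*2)² = (((4*(5 + 1))*9)*2)² = (((4*6)*9)*2)² = ((24*9)*2)² = (216*2)² = 432² = 186624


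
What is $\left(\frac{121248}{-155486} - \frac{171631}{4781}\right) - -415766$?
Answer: $\frac{154522133483601}{371689283} \approx 4.1573 \cdot 10^{5}$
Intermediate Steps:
$\left(\frac{121248}{-155486} - \frac{171631}{4781}\right) - -415766 = \left(121248 \left(- \frac{1}{155486}\right) - \frac{171631}{4781}\right) + 415766 = \left(- \frac{60624}{77743} - \frac{171631}{4781}\right) + 415766 = - \frac{13632952177}{371689283} + 415766 = \frac{154522133483601}{371689283}$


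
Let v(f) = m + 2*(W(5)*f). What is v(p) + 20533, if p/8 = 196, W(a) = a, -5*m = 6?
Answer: 181059/5 ≈ 36212.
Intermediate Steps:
m = -6/5 (m = -⅕*6 = -6/5 ≈ -1.2000)
p = 1568 (p = 8*196 = 1568)
v(f) = -6/5 + 10*f (v(f) = -6/5 + 2*(5*f) = -6/5 + 10*f)
v(p) + 20533 = (-6/5 + 10*1568) + 20533 = (-6/5 + 15680) + 20533 = 78394/5 + 20533 = 181059/5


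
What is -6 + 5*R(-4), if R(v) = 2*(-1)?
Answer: -16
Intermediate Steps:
R(v) = -2
-6 + 5*R(-4) = -6 + 5*(-2) = -6 - 10 = -16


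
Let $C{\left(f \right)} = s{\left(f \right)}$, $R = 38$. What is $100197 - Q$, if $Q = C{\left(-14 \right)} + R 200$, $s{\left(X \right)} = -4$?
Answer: $92601$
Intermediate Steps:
$C{\left(f \right)} = -4$
$Q = 7596$ ($Q = -4 + 38 \cdot 200 = -4 + 7600 = 7596$)
$100197 - Q = 100197 - 7596 = 92601$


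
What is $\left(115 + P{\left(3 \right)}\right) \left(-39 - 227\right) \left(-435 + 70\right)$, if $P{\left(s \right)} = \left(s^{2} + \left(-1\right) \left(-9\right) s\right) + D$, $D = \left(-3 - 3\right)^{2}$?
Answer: $18155830$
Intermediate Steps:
$D = 36$ ($D = \left(-6\right)^{2} = 36$)
$P{\left(s \right)} = 36 + s^{2} + 9 s$ ($P{\left(s \right)} = \left(s^{2} + \left(-1\right) \left(-9\right) s\right) + 36 = \left(s^{2} + 9 s\right) + 36 = 36 + s^{2} + 9 s$)
$\left(115 + P{\left(3 \right)}\right) \left(-39 - 227\right) \left(-435 + 70\right) = \left(115 + \left(36 + 3^{2} + 9 \cdot 3\right)\right) \left(-39 - 227\right) \left(-435 + 70\right) = \left(115 + \left(36 + 9 + 27\right)\right) \left(-266\right) \left(-365\right) = \left(115 + 72\right) \left(-266\right) \left(-365\right) = 187 \left(-266\right) \left(-365\right) = \left(-49742\right) \left(-365\right) = 18155830$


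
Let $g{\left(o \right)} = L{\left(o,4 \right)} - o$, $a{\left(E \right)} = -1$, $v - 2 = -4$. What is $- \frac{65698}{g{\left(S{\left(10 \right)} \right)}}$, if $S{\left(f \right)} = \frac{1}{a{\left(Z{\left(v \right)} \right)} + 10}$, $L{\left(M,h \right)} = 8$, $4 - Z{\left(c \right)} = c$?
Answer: $- \frac{591282}{71} \approx -8327.9$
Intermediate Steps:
$v = -2$ ($v = 2 - 4 = -2$)
$Z{\left(c \right)} = 4 - c$
$S{\left(f \right)} = \frac{1}{9}$ ($S{\left(f \right)} = \frac{1}{-1 + 10} = \frac{1}{9}$)
$g{\left(o \right)} = 8 - o$
$- \frac{65698}{g{\left(S{\left(10 \right)} \right)}} = - \frac{65698}{8 - \frac{1}{9}} = - \frac{65698}{\frac{71}{9}} = \left(-65698\right) \frac{9}{71} = - \frac{591282}{71}$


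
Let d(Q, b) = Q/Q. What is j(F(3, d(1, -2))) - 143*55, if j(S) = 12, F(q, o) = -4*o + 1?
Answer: -7853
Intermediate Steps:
d(Q, b) = 1
F(q, o) = 1 - 4*o
j(F(3, d(1, -2))) - 143*55 = 12 - 143*55 = 12 - 7865 = -7853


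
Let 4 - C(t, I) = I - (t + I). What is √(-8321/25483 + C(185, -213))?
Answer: √122521397578/25483 ≈ 13.736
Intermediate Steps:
C(t, I) = 4 + t (C(t, I) = 4 - (I - (t + I)) = 4 - (I - (I + t)) = 4 - (I + (-I - t)) = 4 - (-1)*t = 4 + t)
√(-8321/25483 + C(185, -213)) = √(-8321/25483 + (4 + 185)) = √(-8321*1/25483 + 189) = √(-8321/25483 + 189) = √(4807966/25483) = √122521397578/25483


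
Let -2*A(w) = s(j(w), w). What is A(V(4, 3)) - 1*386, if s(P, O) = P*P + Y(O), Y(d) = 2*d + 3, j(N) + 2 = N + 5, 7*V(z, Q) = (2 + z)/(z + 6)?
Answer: -961249/2450 ≈ -392.35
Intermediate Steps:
V(z, Q) = (2 + z)/(7*(6 + z)) (V(z, Q) = ((2 + z)/(z + 6))/7 = ((2 + z)/(6 + z))/7 = (2 + z)/(7*(6 + z)))
j(N) = 3 + N (j(N) = -2 + (N + 5) = -2 + (5 + N) = 3 + N)
Y(d) = 3 + 2*d
s(P, O) = 3 + P² + 2*O (s(P, O) = P*P + (3 + 2*O) = P² + (3 + 2*O) = 3 + P² + 2*O)
A(w) = -3/2 - w - (3 + w)²/2 (A(w) = -(3 + (3 + w)² + 2*w)/2 = -3/2 - w - (3 + w)²/2)
A(V(4, 3)) - 1*386 = (-6 - 4*(2 + 4)/(7*(6 + 4)) - (2 + 4)²/(49*(6 + 4)²)/2) - 1*386 = (-6 - 4*6/(7*10) - ((⅐)*6/10)²/2) - 386 = (-6 - 4*6/(7*10) - ((⅐)*(⅒)*6)²/2) - 386 = (-6 - 4*3/35 - (3/35)²/2) - 386 = (-6 - 12/35 - ½*9/1225) - 386 = (-6 - 12/35 - 9/2450) - 386 = -15549/2450 - 386 = -961249/2450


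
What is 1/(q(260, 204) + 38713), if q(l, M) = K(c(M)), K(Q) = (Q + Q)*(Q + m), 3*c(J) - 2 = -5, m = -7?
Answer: 1/38729 ≈ 2.5820e-5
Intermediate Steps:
c(J) = -1 (c(J) = ⅔ + (⅓)*(-5) = ⅔ - 5/3 = -1)
K(Q) = 2*Q*(-7 + Q) (K(Q) = (Q + Q)*(Q - 7) = (2*Q)*(-7 + Q) = 2*Q*(-7 + Q))
q(l, M) = 16 (q(l, M) = 2*(-1)*(-7 - 1) = 2*(-1)*(-8) = 16)
1/(q(260, 204) + 38713) = 1/(16 + 38713) = 1/38729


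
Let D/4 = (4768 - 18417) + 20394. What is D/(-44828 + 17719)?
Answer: -26980/27109 ≈ -0.99524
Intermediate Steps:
D = 26980 (D = 4*((4768 - 18417) + 20394) = 4*(-13649 + 20394) = 4*6745 = 26980)
D/(-44828 + 17719) = 26980/(-44828 + 17719) = 26980/(-27109) = 26980*(-1/27109) = -26980/27109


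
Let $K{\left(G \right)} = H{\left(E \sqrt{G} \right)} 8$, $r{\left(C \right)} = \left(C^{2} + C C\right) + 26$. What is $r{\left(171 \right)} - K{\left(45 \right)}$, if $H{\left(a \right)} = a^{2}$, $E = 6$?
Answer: $45548$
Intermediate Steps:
$r{\left(C \right)} = 26 + 2 C^{2}$ ($r{\left(C \right)} = \left(C^{2} + C^{2}\right) + 26 = 2 C^{2} + 26 = 26 + 2 C^{2}$)
$K{\left(G \right)} = 288 G$ ($K{\left(G \right)} = \left(6 \sqrt{G}\right)^{2} \cdot 8 = 36 G 8 = 288 G$)
$r{\left(171 \right)} - K{\left(45 \right)} = \left(26 + 2 \cdot 171^{2}\right) - 288 \cdot 45 = \left(26 + 2 \cdot 29241\right) - 12960 = \left(26 + 58482\right) - 12960 = 58508 - 12960 = 45548$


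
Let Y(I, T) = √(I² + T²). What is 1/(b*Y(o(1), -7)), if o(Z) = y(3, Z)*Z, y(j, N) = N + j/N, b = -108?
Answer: -√65/7020 ≈ -0.0011485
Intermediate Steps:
o(Z) = Z*(Z + 3/Z) (o(Z) = (Z + 3/Z)*Z = Z*(Z + 3/Z))
1/(b*Y(o(1), -7)) = 1/(-108*√((3 + 1²)² + (-7)²)) = 1/(-108*√((3 + 1)² + 49)) = 1/(-108*√(4² + 49)) = 1/(-108*√(16 + 49)) = 1/(-108*√65) = -√65/7020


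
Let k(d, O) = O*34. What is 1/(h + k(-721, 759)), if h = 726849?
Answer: 1/752655 ≈ 1.3286e-6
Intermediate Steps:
k(d, O) = 34*O
1/(h + k(-721, 759)) = 1/(726849 + 34*759) = 1/(726849 + 25806) = 1/752655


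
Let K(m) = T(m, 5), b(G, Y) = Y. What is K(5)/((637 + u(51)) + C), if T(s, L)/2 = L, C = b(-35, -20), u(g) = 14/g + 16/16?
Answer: 255/15766 ≈ 0.016174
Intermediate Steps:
u(g) = 1 + 14/g (u(g) = 14/g + 16*(1/16) = 14/g + 1 = 1 + 14/g)
C = -20
T(s, L) = 2*L
K(m) = 10 (K(m) = 2*5 = 10)
K(5)/((637 + u(51)) + C) = 10/((637 + (14 + 51)/51) - 20) = 10/((637 + (1/51)*65) - 20) = 10/((637 + 65/51) - 20) = 10/(32552/51 - 20) = 10/(31532/51) = 10*(51/31532) = 255/15766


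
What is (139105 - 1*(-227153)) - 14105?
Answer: 352153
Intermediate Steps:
(139105 - 1*(-227153)) - 14105 = (139105 + 227153) - 14105 = 366258 - 14105 = 352153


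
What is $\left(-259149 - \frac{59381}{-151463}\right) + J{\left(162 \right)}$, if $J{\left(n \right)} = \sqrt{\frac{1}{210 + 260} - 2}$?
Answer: $- \frac{39251425606}{151463} + \frac{i \sqrt{441330}}{470} \approx -2.5915 \cdot 10^{5} + 1.4135 i$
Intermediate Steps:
$J{\left(n \right)} = \frac{i \sqrt{441330}}{470}$ ($J{\left(n \right)} = \sqrt{\frac{1}{470} - 2} = \sqrt{- \frac{939}{470}} = \frac{i \sqrt{441330}}{470}$)
$\left(-259149 - \frac{59381}{-151463}\right) + J{\left(162 \right)} = \left(-259149 - \frac{59381}{-151463}\right) + \frac{i \sqrt{441330}}{470} = \left(-259149 - - \frac{59381}{151463}\right) + \frac{i \sqrt{441330}}{470} = \left(-259149 + \frac{59381}{151463}\right) + \frac{i \sqrt{441330}}{470} = - \frac{39251425606}{151463} + \frac{i \sqrt{441330}}{470}$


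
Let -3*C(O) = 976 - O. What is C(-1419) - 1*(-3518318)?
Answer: 10552559/3 ≈ 3.5175e+6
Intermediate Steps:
C(O) = -976/3 + O/3 (C(O) = -(976 - O)/3 = -976/3 + O/3)
C(-1419) - 1*(-3518318) = (-976/3 + (1/3)*(-1419)) - 1*(-3518318) = (-976/3 - 473) + 3518318 = -2395/3 + 3518318 = 10552559/3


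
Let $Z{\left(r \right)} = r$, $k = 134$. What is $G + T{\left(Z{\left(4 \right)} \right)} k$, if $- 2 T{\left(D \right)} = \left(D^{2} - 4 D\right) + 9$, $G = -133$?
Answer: $-736$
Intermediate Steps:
$T{\left(D \right)} = - \frac{9}{2} + 2 D - \frac{D^{2}}{2}$ ($T{\left(D \right)} = - \frac{\left(D^{2} - 4 D\right) + 9}{2} = - \frac{9 + D^{2} - 4 D}{2} = - \frac{9}{2} + 2 D - \frac{D^{2}}{2}$)
$G + T{\left(Z{\left(4 \right)} \right)} k = -133 + \left(- \frac{9}{2} + 2 \cdot 4 - \frac{4^{2}}{2}\right) 134 = -133 + \left(- \frac{9}{2} + 8 - 8\right) 134 = -133 - 603 = -736$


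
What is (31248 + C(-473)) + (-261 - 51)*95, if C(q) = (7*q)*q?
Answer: 1567711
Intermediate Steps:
C(q) = 7*q**2
(31248 + C(-473)) + (-261 - 51)*95 = (31248 + 7*(-473)**2) + (-261 - 51)*95 = (31248 + 7*223729) - 312*95 = (31248 + 1566103) - 29640 = 1597351 - 29640 = 1567711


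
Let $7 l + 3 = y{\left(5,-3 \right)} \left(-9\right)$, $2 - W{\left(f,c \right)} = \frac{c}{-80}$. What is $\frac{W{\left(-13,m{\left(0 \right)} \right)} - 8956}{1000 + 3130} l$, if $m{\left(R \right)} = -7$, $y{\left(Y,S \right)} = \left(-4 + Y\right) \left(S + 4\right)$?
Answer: $\frac{2148981}{578200} \approx 3.7167$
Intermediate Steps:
$y{\left(Y,S \right)} = \left(-4 + Y\right) \left(4 + S\right)$
$W{\left(f,c \right)} = 2 + \frac{c}{80}$ ($W{\left(f,c \right)} = 2 - \frac{c}{-80} = 2 - c \left(- \frac{1}{80}\right) = 2 - - \frac{c}{80} = 2 + \frac{c}{80}$)
$l = - \frac{12}{7}$ ($l = - \frac{3}{7} + \frac{\left(-16 - -12 + 4 \cdot 5 - 15\right) \left(-9\right)}{7} = - \frac{3}{7} + \frac{\left(-16 + 12 + 20 - 15\right) \left(-9\right)}{7} = - \frac{3}{7} + \frac{1 \left(-9\right)}{7} = - \frac{3}{7} + \frac{1}{7} \left(-9\right) = - \frac{3}{7} - \frac{9}{7} = - \frac{12}{7} \approx -1.7143$)
$\frac{W{\left(-13,m{\left(0 \right)} \right)} - 8956}{1000 + 3130} l = \frac{\left(2 + \frac{1}{80} \left(-7\right)\right) - 8956}{1000 + 3130} \left(- \frac{12}{7}\right) = \frac{\left(2 - \frac{7}{80}\right) - 8956}{4130} \left(- \frac{12}{7}\right) = \left(\frac{153}{80} - 8956\right) \frac{1}{4130} \left(- \frac{12}{7}\right) = \left(- \frac{716327}{80}\right) \frac{1}{4130} \left(- \frac{12}{7}\right) = \left(- \frac{716327}{330400}\right) \left(- \frac{12}{7}\right) = \frac{2148981}{578200}$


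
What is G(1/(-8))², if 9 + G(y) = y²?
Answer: 330625/4096 ≈ 80.719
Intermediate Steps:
G(y) = -9 + y²
G(1/(-8))² = (-9 + (1/(-8))²)² = (-9 + (1*(-⅛))²)² = (-9 + (-⅛)²)² = (-9 + 1/64)² = (-575/64)² = 330625/4096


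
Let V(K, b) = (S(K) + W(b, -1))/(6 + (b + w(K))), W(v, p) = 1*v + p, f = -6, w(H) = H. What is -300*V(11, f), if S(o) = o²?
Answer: -34200/11 ≈ -3109.1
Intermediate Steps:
W(v, p) = p + v (W(v, p) = v + p = p + v)
V(K, b) = (-1 + b + K²)/(6 + K + b) (V(K, b) = (K² + (-1 + b))/(6 + (b + K)) = (-1 + b + K²)/(6 + (K + b)) = (-1 + b + K²)/(6 + K + b))
-300*V(11, f) = -300*(-1 - 6 + 11²)/(6 + 11 - 6) = -300*(-1 - 6 + 121)/11 = -300*114/11 = -34200/11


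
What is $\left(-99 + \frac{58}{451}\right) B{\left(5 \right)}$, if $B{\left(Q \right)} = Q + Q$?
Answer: $- \frac{445910}{451} \approx -988.71$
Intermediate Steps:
$B{\left(Q \right)} = 2 Q$
$\left(-99 + \frac{58}{451}\right) B{\left(5 \right)} = \left(-99 + \frac{58}{451}\right) 2 \cdot 5 = \left(-99 + 58 \cdot \frac{1}{451}\right) 10 = \left(-99 + \frac{58}{451}\right) 10 = \left(- \frac{44591}{451}\right) 10 = - \frac{445910}{451}$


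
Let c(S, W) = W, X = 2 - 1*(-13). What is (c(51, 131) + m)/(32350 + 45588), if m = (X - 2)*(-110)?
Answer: -1299/77938 ≈ -0.016667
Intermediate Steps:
X = 15 (X = 2 + 13 = 15)
m = -1430 (m = (15 - 2)*(-110) = 13*(-110) = -1430)
(c(51, 131) + m)/(32350 + 45588) = (131 - 1430)/(32350 + 45588) = -1299/77938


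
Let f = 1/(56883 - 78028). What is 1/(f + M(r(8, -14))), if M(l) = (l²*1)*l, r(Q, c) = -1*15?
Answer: -21145/71364376 ≈ -0.00029630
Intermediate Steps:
r(Q, c) = -15
M(l) = l³ (M(l) = l²*l = l³)
f = -1/21145 (f = 1/(-21145) = -1/21145 ≈ -4.7293e-5)
1/(f + M(r(8, -14))) = 1/(-1/21145 + (-15)³) = 1/(-1/21145 - 3375) = 1/(-71364376/21145) = -21145/71364376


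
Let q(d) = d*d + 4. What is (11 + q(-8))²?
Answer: 6241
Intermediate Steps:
q(d) = 4 + d² (q(d) = d² + 4 = 4 + d²)
(11 + q(-8))² = (11 + (4 + (-8)²))² = (11 + (4 + 64))² = (11 + 68)² = 79² = 6241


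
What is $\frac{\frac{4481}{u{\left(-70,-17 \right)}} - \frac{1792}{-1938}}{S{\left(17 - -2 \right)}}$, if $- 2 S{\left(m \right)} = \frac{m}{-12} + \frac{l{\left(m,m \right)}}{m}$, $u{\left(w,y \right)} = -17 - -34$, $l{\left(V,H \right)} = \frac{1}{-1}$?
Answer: $\frac{2050504}{6341} \approx 323.37$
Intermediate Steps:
$l{\left(V,H \right)} = -1$
$u{\left(w,y \right)} = 17$ ($u{\left(w,y \right)} = -17 + 34 = 17$)
$S{\left(m \right)} = \frac{1}{2 m} + \frac{m}{24}$ ($S{\left(m \right)} = - \frac{\frac{m}{-12} - \frac{1}{m}}{2} = - \frac{m \left(- \frac{1}{12}\right) - \frac{1}{m}}{2} = - \frac{- \frac{m}{12} - \frac{1}{m}}{2} = - \frac{- \frac{1}{m} - \frac{m}{12}}{2} = \frac{1}{2 m} + \frac{m}{24}$)
$\frac{\frac{4481}{u{\left(-70,-17 \right)}} - \frac{1792}{-1938}}{S{\left(17 - -2 \right)}} = \frac{\frac{4481}{17} - \frac{1792}{-1938}}{\frac{1}{24} \frac{1}{17 - -2} \left(12 + \left(17 - -2\right)^{2}\right)} = \frac{4481 \cdot \frac{1}{17} - - \frac{896}{969}}{\frac{1}{24} \frac{1}{17 + 2} \left(12 + \left(17 + 2\right)^{2}\right)} = \frac{\frac{4481}{17} + \frac{896}{969}}{\frac{1}{24} \cdot \frac{1}{19} \left(12 + 19^{2}\right)} = \frac{256313}{969 \cdot \frac{1}{24} \cdot \frac{1}{19} \left(12 + 361\right)} = \frac{256313}{969 \cdot \frac{1}{24} \cdot \frac{1}{19} \cdot 373} = \frac{256313}{969 \cdot \frac{373}{456}} = \frac{256313}{969} \cdot \frac{456}{373} = \frac{2050504}{6341}$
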